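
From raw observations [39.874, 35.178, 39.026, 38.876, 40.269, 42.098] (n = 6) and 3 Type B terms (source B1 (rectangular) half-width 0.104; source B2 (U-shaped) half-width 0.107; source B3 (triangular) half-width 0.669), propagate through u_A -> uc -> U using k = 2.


mean = (39.874 + 35.178 + 39.026 + 38.876 + 40.269 + 42.098) / 6 = 39.22016667
s = sqrt(sum((x - mean)^2)/(n-1)) = 2.2936755
u_A = s / sqrt(n) = 2.2936755 / sqrt(6) = 0.9363891
u_B1 = 0.104 / sqrt(3) = 0.060044428
u_B2 = 0.107 / sqrt(2) = 0.075660426
u_B3 = 0.669 / sqrt(6) = 0.27311811
uc = sqrt(0.9363891^2 + 0.060044428^2 + 0.075660426^2 + 0.27311811^2) = 0.98017747
U = k * uc = 2 * 0.98017747
U = 1.9604

1.9604


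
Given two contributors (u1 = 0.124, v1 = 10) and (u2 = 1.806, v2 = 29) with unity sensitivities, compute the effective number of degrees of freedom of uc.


uc = sqrt(u1^2 + u2^2) = sqrt(0.124^2 + 1.806^2) = 1.8102519
v_eff = uc^4 / (u1^4/v1 + u2^4/v2)
= 1.8102519^4 / (0.124^4/10 + 1.806^4/29)
= 10.738807 / 0.36686052
v_eff = 29.2722

29.2722


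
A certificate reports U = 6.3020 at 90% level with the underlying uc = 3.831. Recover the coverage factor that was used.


k = U / uc
k = 6.3020 / 3.831
k = 1.645

1.645


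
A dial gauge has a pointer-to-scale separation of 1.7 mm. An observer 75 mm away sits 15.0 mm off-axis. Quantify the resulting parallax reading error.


error = h * offset / d
= 1.7 * 15.0 / 75
= 0.3400

0.3400


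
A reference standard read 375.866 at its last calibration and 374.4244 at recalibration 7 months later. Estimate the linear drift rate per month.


rate = (v2 - v1) / months
= (374.4244 - 375.866) / 7
= -1.4416 / 7
= -0.2059

-0.2059


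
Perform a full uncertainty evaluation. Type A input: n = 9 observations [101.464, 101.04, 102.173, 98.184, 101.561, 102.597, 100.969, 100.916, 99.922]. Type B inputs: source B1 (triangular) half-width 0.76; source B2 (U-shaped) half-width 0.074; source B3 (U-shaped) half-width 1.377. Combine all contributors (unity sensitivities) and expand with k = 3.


mean = (101.464 + 101.04 + 102.173 + 98.184 + 101.561 + 102.597 + 100.969 + 100.916 + 99.922) / 9 = 100.9806667
s = sqrt(sum((x - mean)^2)/(n-1)) = 1.3016599
u_A = s / sqrt(n) = 1.3016599 / sqrt(9) = 0.43388663
u_B1 = 0.76 / sqrt(6) = 0.3102687
u_B2 = 0.074 / sqrt(2) = 0.052325902
u_B3 = 1.377 / sqrt(2) = 0.97368604
uc = sqrt(0.43388663^2 + 0.3102687^2 + 0.052325902^2 + 0.97368604^2) = 1.1114526
U = k * uc = 3 * 1.1114526
U = 3.3344

3.3344


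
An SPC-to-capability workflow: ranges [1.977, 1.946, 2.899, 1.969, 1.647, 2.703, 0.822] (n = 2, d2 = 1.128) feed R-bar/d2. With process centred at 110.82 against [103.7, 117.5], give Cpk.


R_bar = (1.977 + 1.946 + 2.899 + 1.969 + 1.647 + 2.703 + 0.822) / 7 = 1.9947143
sigma = R_bar / d2 = 1.9947143 / 1.128 = 1.7683637
Cp = (USL - LSL)/(6*sigma) = (117.5 - 103.7)/(6*1.7683637) = 1.3006
Cpu = (117.5 - 110.82)/(3*1.7683637) = 1.2592
Cpl = (110.82 - 103.7)/(3*1.7683637) = 1.3421
Cpk = min(Cpu, Cpl) = 1.2592

1.2592


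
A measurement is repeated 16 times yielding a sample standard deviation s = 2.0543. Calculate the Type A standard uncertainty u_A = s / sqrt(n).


u_A = s / sqrt(n)
u_A = 2.0543 / sqrt(16)
u_A = 2.0543 / 4
u_A = 0.5136

0.5136


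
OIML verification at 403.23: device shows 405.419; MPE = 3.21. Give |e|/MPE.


e = indication - reference = 405.419 - 403.23 = 2.1890
|e| = 2.1890
ratio = |e| / MPE = 2.1890 / 3.21
ratio = 0.6819

0.6819


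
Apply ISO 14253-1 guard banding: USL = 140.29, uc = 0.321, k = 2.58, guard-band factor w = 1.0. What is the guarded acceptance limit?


U = k * uc = 2.58 * 0.321 = 0.82818
guard band g = w * U = 1.0 * 0.82818 = 0.82818
AL = USL - g = 140.29 - 0.82818
AL = 139.4618

139.4618


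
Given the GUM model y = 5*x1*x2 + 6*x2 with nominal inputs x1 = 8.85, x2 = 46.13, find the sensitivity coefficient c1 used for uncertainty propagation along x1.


y = 5*x1*x2 + 6*x2
dy/dx1 = 5*x2
Evaluate at x2 = 46.13: c1 = 5 * 46.13
c1 = 230.6500

230.6500


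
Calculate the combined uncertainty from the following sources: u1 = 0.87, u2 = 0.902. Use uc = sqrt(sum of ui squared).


uc = sqrt(0.87^2 + 0.902^2)
uc = sqrt(1.570504)
uc = 1.2532

1.2532


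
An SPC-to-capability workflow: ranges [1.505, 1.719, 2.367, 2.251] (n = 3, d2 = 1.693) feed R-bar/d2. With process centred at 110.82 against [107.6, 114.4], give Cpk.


R_bar = (1.505 + 1.719 + 2.367 + 2.251) / 4 = 1.9605
sigma = R_bar / d2 = 1.9605 / 1.693 = 1.1580035
Cp = (USL - LSL)/(6*sigma) = (114.4 - 107.6)/(6*1.1580035) = 0.9787
Cpu = (114.4 - 110.82)/(3*1.1580035) = 1.0305
Cpl = (110.82 - 107.6)/(3*1.1580035) = 0.9269
Cpk = min(Cpu, Cpl) = 0.9269

0.9269


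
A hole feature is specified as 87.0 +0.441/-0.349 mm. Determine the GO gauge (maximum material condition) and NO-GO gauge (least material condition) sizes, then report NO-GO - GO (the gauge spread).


GO = nominal - lower_tol (smallest hole = maximum material condition)
GO = 87.0 - 0.349 = 86.651
NO-GO = nominal + upper_tol (largest hole = least material condition)
NO-GO = 87.0 + 0.441 = 87.441
spread = NO-GO - GO = 87.441 - 86.651 = 0.7900

0.7900


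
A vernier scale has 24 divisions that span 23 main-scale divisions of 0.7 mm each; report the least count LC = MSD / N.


LC = MSD / n_div
= 0.7 / 24
= 0.0292

0.0292


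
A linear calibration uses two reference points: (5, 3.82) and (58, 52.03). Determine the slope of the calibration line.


slope = (y2 - y1) / (x2 - x1)
= (52.03 - 3.82) / (58 - 5)
= 48.2100 / 53
= 0.9096

0.9096


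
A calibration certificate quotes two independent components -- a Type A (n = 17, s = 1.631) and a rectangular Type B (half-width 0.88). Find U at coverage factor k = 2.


u_A = s / sqrt(n) = 1.631 / sqrt(17) = 0.3955756
u_B = half_width / sqrt(3) = 0.88 / sqrt(3) = 0.50806824
uc = sqrt(u_A^2 + u_B^2) = sqrt(0.3955756^2 + 0.50806824^2) = 0.6439048
U = k * uc = 2 * 0.6439048
U = 1.2878

1.2878


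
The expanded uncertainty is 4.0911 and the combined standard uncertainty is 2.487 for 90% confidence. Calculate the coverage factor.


k = U / uc
k = 4.0911 / 2.487
k = 1.645

1.645


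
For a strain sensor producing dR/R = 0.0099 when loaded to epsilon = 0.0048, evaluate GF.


GF = (dR/R) / epsilon
= 0.0099 / 0.0048
= 2.0625

2.0625


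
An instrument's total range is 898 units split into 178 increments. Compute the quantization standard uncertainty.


resolution = range / divisions
resolution = 898 / 178 = 5.0449438
u_res = resolution / (2*sqrt(3))
u_res = 5.0449438 / 3.4641016
u_res = 1.4563

1.4563


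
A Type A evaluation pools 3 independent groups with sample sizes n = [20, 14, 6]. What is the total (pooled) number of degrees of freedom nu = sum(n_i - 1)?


nu = sum_i (n_i - 1)
nu = ((20 - 1) + (14 - 1) + (6 - 1))
nu = 19 + 13 + 5
nu = 37

37


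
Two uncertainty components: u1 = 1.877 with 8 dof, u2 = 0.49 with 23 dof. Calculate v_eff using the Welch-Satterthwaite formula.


uc = sqrt(u1^2 + u2^2) = sqrt(1.877^2 + 0.49^2) = 1.9399044
v_eff = uc^4 / (u1^4/v1 + u2^4/v2)
= 1.9399044^4 / (1.877^4/8 + 0.49^4/23)
= 14.161893 / 1.5540612
v_eff = 9.1128

9.1128


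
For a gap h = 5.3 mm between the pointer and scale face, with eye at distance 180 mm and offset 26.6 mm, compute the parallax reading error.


error = h * offset / d
= 5.3 * 26.6 / 180
= 0.7832

0.7832


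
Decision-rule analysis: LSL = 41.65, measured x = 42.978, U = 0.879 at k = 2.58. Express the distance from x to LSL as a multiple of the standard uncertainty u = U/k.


u = U / k = 0.879 / 2.58 = 0.34069767
margin = |LSL - x| = |41.65 - 42.978| = 1.328
z = margin / u = 1.328 / 0.34069767
z = 3.8979

3.8979


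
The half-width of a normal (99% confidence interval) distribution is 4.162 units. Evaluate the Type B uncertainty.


u_B = half_width / 2.576
u_B = 4.162 / 2.576
u_B = 1.6157

1.6157


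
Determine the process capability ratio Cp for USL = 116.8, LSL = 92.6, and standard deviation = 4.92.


Cp = (USL - LSL) / (6 * sigma)
= (116.8 - 92.6) / (6 * 4.92)
= 24.2000 / 29.5200
= 0.8198

0.8198


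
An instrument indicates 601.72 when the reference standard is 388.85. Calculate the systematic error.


Systematic error = measured - true
= 601.72 - 388.85
= 212.8700

212.8700


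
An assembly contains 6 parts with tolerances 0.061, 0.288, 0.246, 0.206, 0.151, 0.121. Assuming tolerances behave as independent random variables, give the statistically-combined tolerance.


RSS = sqrt(0.061^2 + 0.288^2 + 0.246^2 + 0.206^2 + 0.151^2 + 0.121^2)
= sqrt(0.227059)
= 0.4765

0.4765


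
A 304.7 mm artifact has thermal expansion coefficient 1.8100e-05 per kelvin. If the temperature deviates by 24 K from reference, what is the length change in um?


dL = L * alpha * dT
= 304.7 * 1.8100e-05 * 24
= 0.1323617 mm
dL_um = 0.1323617 * 1000 = 132.3617 um

132.3617


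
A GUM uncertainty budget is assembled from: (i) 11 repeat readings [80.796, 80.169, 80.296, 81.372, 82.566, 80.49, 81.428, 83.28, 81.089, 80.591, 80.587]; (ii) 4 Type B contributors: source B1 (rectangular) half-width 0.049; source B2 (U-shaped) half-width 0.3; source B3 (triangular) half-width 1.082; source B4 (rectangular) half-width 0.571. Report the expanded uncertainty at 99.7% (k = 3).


mean = (80.796 + 80.169 + 80.296 + 81.372 + 82.566 + 80.49 + 81.428 + 83.28 + 81.089 + 80.591 + 80.587) / 11 = 81.15127273
s = sqrt(sum((x - mean)^2)/(n-1)) = 0.97745947
u_A = s / sqrt(n) = 0.97745947 / sqrt(11) = 0.29471512
u_B1 = 0.049 / sqrt(3) = 0.028290163
u_B2 = 0.3 / sqrt(2) = 0.21213203
u_B3 = 1.082 / sqrt(6) = 0.44172465
u_B4 = 0.571 / sqrt(3) = 0.329667
uc = sqrt(0.29471512^2 + 0.028290163^2 + 0.21213203^2 + 0.44172465^2 + 0.329667^2) = 0.66064993
U = k * uc = 3 * 0.66064993
U = 1.9819

1.9819


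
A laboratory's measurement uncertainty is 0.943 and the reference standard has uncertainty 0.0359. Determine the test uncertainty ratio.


TUR = u_lab / u_ref
= 0.943 / 0.0359
= 26.2674

26.2674


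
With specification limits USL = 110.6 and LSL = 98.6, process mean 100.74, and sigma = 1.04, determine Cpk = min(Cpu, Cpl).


Cpu = (USL - mean) / (3*sigma) = (110.6 - 100.74) / (3*1.04) = 3.1603
Cpl = (mean - LSL) / (3*sigma) = (100.74 - 98.6) / (3*1.04) = 0.6859
Cpk = min(Cpu, Cpl) = 0.6859

0.6859


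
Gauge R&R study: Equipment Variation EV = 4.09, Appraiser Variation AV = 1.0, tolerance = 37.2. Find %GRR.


GRR = sqrt(EV^2 + AV^2) = sqrt(4.09^2 + 1.0^2) = 4.210475
%GRR = GRR / tol * 100 = 4.210475 / 37.2 * 100
%GRR = 11.3185

11.3185


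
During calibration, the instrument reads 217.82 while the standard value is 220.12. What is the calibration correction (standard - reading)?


Correction = standard - reading
= 220.12 - 217.82
= 2.3000

2.3000


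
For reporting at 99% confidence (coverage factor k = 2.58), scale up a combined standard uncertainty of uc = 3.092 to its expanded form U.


U = k * uc
U = 2.58 * 3.092
U = 7.9774

7.9774


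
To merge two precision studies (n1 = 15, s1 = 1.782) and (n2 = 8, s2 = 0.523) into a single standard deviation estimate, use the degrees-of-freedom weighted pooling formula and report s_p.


s_p = sqrt(((n1-1)*s1^2 + (n2-1)*s2^2) / (n1+n2-2))
numerator = (15-1)*1.782^2 + (8-1)*0.523^2 = 44.457336 + 1.914703 = 46.372039
denominator = 15 + 8 - 2 = 21
s_p^2 = 46.372039 / 21 = 2.2081923
s_p = sqrt(2.2081923) = 1.4860

1.4860


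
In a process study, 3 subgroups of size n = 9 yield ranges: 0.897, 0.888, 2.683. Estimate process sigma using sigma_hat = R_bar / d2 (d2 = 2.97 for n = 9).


R_bar = (0.897 + 0.888 + 2.683) / 3
R_bar = 4.468 / 3 = 1.4893333
sigma_hat = R_bar / d2 = 1.4893333 / 2.97 = 0.5015

0.5015


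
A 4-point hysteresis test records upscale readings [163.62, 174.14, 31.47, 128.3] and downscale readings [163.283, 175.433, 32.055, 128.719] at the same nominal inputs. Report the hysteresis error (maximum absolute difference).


|163.62 - 163.283| = 0.3370
|174.14 - 175.433| = 1.2930
|31.47 - 32.055| = 0.5850
|128.3 - 128.719| = 0.4190
hysteresis = max(diffs) = 1.2930

1.2930


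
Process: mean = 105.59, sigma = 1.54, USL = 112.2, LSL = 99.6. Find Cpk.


Cpu = (USL - mean) / (3*sigma) = (112.2 - 105.59) / (3*1.54) = 1.4307
Cpl = (mean - LSL) / (3*sigma) = (105.59 - 99.6) / (3*1.54) = 1.2965
Cpk = min(Cpu, Cpl) = 1.2965

1.2965


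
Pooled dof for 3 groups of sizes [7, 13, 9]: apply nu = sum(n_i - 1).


nu = sum_i (n_i - 1)
nu = ((7 - 1) + (13 - 1) + (9 - 1))
nu = 6 + 12 + 8
nu = 26

26


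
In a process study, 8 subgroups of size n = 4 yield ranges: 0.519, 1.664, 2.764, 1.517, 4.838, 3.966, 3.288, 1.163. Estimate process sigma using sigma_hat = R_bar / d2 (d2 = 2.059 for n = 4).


R_bar = (0.519 + 1.664 + 2.764 + 1.517 + 4.838 + 3.966 + 3.288 + 1.163) / 8
R_bar = 19.719 / 8 = 2.464875
sigma_hat = R_bar / d2 = 2.464875 / 2.059 = 1.1971

1.1971


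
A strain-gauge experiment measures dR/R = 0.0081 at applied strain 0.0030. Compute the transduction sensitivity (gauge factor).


GF = (dR/R) / epsilon
= 0.0081 / 0.0030
= 2.7000

2.7000


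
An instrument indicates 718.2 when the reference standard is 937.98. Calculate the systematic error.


Systematic error = measured - true
= 718.2 - 937.98
= -219.7800

-219.7800


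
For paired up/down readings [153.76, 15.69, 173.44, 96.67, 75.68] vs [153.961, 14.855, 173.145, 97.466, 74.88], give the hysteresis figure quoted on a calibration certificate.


|153.76 - 153.961| = 0.2010
|15.69 - 14.855| = 0.8350
|173.44 - 173.145| = 0.2950
|96.67 - 97.466| = 0.7960
|75.68 - 74.88| = 0.8000
hysteresis = max(diffs) = 0.8350

0.8350


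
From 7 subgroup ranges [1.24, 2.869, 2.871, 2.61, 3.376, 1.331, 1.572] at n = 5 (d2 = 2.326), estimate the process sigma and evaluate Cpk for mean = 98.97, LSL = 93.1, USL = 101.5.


R_bar = (1.24 + 2.869 + 2.871 + 2.61 + 3.376 + 1.331 + 1.572) / 7 = 2.267
sigma = R_bar / d2 = 2.267 / 2.326 = 0.97463457
Cp = (USL - LSL)/(6*sigma) = (101.5 - 93.1)/(6*0.97463457) = 1.4364
Cpu = (101.5 - 98.97)/(3*0.97463457) = 0.8653
Cpl = (98.97 - 93.1)/(3*0.97463457) = 2.0076
Cpk = min(Cpu, Cpl) = 0.8653

0.8653


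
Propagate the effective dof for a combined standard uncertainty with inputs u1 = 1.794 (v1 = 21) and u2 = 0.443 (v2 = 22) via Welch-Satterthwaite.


uc = sqrt(u1^2 + u2^2) = sqrt(1.794^2 + 0.443^2) = 1.8478866
v_eff = uc^4 / (u1^4/v1 + u2^4/v2)
= 1.8478866^4 / (1.794^4/21 + 0.443^4/22)
= 11.660073 / 0.49500444
v_eff = 23.5555

23.5555


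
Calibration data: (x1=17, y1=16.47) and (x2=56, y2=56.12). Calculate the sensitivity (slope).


slope = (y2 - y1) / (x2 - x1)
= (56.12 - 16.47) / (56 - 17)
= 39.6500 / 39
= 1.0167

1.0167


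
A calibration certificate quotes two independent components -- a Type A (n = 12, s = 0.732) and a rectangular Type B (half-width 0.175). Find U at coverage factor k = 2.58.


u_A = s / sqrt(n) = 0.732 / sqrt(12) = 0.2113102
u_B = half_width / sqrt(3) = 0.175 / sqrt(3) = 0.1010363
uc = sqrt(u_A^2 + u_B^2) = sqrt(0.2113102^2 + 0.1010363^2) = 0.23422283
U = k * uc = 2.58 * 0.23422283
U = 0.6043

0.6043


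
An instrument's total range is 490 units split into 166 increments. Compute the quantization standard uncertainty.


resolution = range / divisions
resolution = 490 / 166 = 2.9518072
u_res = resolution / (2*sqrt(3))
u_res = 2.9518072 / 3.4641016
u_res = 0.8521

0.8521


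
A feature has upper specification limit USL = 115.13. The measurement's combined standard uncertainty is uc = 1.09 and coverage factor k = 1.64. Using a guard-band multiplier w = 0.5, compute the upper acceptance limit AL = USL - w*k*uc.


U = k * uc = 1.64 * 1.09 = 1.7876
guard band g = w * U = 0.5 * 1.7876 = 0.8938
AL = USL - g = 115.13 - 0.8938
AL = 114.2362

114.2362


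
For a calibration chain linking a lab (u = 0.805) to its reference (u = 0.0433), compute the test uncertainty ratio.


TUR = u_lab / u_ref
= 0.805 / 0.0433
= 18.5912

18.5912


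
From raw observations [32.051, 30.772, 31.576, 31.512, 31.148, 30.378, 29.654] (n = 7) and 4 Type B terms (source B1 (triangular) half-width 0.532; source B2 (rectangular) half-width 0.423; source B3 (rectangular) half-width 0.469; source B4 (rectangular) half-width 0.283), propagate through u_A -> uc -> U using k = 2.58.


mean = (32.051 + 30.772 + 31.576 + 31.512 + 31.148 + 30.378 + 29.654) / 7 = 31.013
s = sqrt(sum((x - mean)^2)/(n-1)) = 0.81341113
u_A = s / sqrt(n) = 0.81341113 / sqrt(7) = 0.30744051
u_B1 = 0.532 / sqrt(6) = 0.21718809
u_B2 = 0.423 / sqrt(3) = 0.24421916
u_B3 = 0.469 / sqrt(3) = 0.27077728
u_B4 = 0.283 / sqrt(3) = 0.16339013
uc = sqrt(0.30744051^2 + 0.21718809^2 + 0.24421916^2 + 0.27077728^2 + 0.16339013^2) = 0.54895355
U = k * uc = 2.58 * 0.54895355
U = 1.4163

1.4163


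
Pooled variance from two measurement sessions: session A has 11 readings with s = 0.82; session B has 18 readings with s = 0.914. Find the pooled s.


s_p = sqrt(((n1-1)*s1^2 + (n2-1)*s2^2) / (n1+n2-2))
numerator = (11-1)*0.82^2 + (18-1)*0.914^2 = 6.724 + 14.201732 = 20.925732
denominator = 11 + 18 - 2 = 27
s_p^2 = 20.925732 / 27 = 0.77502711
s_p = sqrt(0.77502711) = 0.8804

0.8804


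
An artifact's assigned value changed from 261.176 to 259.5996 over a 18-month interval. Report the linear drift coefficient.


rate = (v2 - v1) / months
= (259.5996 - 261.176) / 18
= -1.5764 / 18
= -0.0876

-0.0876


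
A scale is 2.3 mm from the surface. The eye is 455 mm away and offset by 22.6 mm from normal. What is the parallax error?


error = h * offset / d
= 2.3 * 22.6 / 455
= 0.1142

0.1142


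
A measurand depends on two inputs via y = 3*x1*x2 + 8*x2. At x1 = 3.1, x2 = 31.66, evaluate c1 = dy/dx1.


y = 3*x1*x2 + 8*x2
dy/dx1 = 3*x2
Evaluate at x2 = 31.66: c1 = 3 * 31.66
c1 = 94.9800

94.9800


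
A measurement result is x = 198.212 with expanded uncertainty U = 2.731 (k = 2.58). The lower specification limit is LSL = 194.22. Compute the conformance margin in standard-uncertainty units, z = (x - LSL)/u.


u = U / k = 2.731 / 2.58 = 1.0585271
margin = |LSL - x| = |194.22 - 198.212| = 3.992
z = margin / u = 3.992 / 1.0585271
z = 3.7713

3.7713


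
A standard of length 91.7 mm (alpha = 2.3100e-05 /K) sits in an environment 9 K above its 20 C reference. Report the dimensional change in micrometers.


dL = L * alpha * dT
= 91.7 * 2.3100e-05 * 9
= 0.0190644 mm
dL_um = 0.0190644 * 1000 = 19.0644 um

19.0644


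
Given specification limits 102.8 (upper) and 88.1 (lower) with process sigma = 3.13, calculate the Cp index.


Cp = (USL - LSL) / (6 * sigma)
= (102.8 - 88.1) / (6 * 3.13)
= 14.7000 / 18.7800
= 0.7827

0.7827


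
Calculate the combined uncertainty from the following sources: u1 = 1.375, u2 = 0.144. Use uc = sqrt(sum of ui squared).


uc = sqrt(1.375^2 + 0.144^2)
uc = sqrt(1.911361)
uc = 1.3825

1.3825


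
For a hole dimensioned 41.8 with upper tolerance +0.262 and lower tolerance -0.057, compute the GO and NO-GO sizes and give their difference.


GO = nominal - lower_tol (smallest hole = maximum material condition)
GO = 41.8 - 0.057 = 41.743
NO-GO = nominal + upper_tol (largest hole = least material condition)
NO-GO = 41.8 + 0.262 = 42.062
spread = NO-GO - GO = 42.062 - 41.743 = 0.3190

0.3190


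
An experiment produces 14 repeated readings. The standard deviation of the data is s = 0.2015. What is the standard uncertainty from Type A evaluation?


u_A = s / sqrt(n)
u_A = 0.2015 / sqrt(14)
u_A = 0.2015 / 3.7416574
u_A = 0.0539

0.0539


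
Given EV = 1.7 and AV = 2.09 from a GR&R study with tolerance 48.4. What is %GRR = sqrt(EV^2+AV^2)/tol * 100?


GRR = sqrt(EV^2 + AV^2) = sqrt(1.7^2 + 2.09^2) = 2.6940861
%GRR = GRR / tol * 100 = 2.6940861 / 48.4 * 100
%GRR = 5.5663

5.5663


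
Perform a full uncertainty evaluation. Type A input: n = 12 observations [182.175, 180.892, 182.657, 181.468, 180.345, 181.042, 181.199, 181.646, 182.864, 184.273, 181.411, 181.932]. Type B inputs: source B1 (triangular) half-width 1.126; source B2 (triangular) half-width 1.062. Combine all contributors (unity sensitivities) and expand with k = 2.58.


mean = (182.175 + 180.892 + 182.657 + 181.468 + 180.345 + 181.042 + 181.199 + 181.646 + 182.864 + 184.273 + 181.411 + 181.932) / 12 = 181.8253333
s = sqrt(sum((x - mean)^2)/(n-1)) = 1.0572321
u_A = s / sqrt(n) = 1.0572321 / sqrt(12) = 0.30519662
u_B1 = 1.126 / sqrt(6) = 0.45968758
u_B2 = 1.062 / sqrt(6) = 0.43355968
uc = sqrt(0.30519662^2 + 0.45968758^2 + 0.43355968^2) = 0.70173474
U = k * uc = 2.58 * 0.70173474
U = 1.8105

1.8105


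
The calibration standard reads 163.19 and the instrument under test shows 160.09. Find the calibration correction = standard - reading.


Correction = standard - reading
= 163.19 - 160.09
= 3.1000

3.1000


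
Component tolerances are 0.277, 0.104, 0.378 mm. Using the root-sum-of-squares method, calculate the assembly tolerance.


RSS = sqrt(0.277^2 + 0.104^2 + 0.378^2)
= sqrt(0.230429)
= 0.4800

0.4800


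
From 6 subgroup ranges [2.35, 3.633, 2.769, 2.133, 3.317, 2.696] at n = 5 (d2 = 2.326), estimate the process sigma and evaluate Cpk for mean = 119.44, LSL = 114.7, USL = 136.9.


R_bar = (2.35 + 3.633 + 2.769 + 2.133 + 3.317 + 2.696) / 6 = 2.8163333
sigma = R_bar / d2 = 2.8163333 / 2.326 = 1.2108054
Cp = (USL - LSL)/(6*sigma) = (136.9 - 114.7)/(6*1.2108054) = 3.0558
Cpu = (136.9 - 119.44)/(3*1.2108054) = 4.8067
Cpl = (119.44 - 114.7)/(3*1.2108054) = 1.3049
Cpk = min(Cpu, Cpl) = 1.3049

1.3049


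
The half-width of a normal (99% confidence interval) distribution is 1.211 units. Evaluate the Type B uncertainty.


u_B = half_width / 2.576
u_B = 1.211 / 2.576
u_B = 0.4701

0.4701


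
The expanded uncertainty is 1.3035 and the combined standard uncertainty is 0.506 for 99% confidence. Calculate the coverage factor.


k = U / uc
k = 1.3035 / 0.506
k = 2.576

2.576


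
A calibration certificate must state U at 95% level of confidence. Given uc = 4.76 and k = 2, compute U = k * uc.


U = k * uc
U = 2 * 4.76
U = 9.5200

9.5200


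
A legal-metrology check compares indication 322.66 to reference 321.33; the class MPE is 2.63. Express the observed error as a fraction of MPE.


e = indication - reference = 322.66 - 321.33 = 1.3300
|e| = 1.3300
ratio = |e| / MPE = 1.3300 / 2.63
ratio = 0.5057

0.5057


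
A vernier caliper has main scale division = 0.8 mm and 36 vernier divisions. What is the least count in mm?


LC = MSD / n_div
= 0.8 / 36
= 0.0222

0.0222


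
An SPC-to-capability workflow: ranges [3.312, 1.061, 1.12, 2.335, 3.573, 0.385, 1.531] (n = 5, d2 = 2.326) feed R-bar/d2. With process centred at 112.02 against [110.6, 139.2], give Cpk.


R_bar = (3.312 + 1.061 + 1.12 + 2.335 + 3.573 + 0.385 + 1.531) / 7 = 1.9024286
sigma = R_bar / d2 = 1.9024286 / 2.326 = 0.81789708
Cp = (USL - LSL)/(6*sigma) = (139.2 - 110.6)/(6*0.81789708) = 5.8280
Cpu = (139.2 - 112.02)/(3*0.81789708) = 11.0772
Cpl = (112.02 - 110.6)/(3*0.81789708) = 0.5787
Cpk = min(Cpu, Cpl) = 0.5787

0.5787


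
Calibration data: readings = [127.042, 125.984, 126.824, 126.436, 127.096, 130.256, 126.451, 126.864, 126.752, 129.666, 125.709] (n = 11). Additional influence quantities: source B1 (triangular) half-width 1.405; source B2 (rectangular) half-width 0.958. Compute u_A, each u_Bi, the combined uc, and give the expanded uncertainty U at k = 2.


mean = (127.042 + 125.984 + 126.824 + 126.436 + 127.096 + 130.256 + 126.451 + 126.864 + 126.752 + 129.666 + 125.709) / 11 = 127.1890909
s = sqrt(sum((x - mean)^2)/(n-1)) = 1.4407003
u_A = s / sqrt(n) = 1.4407003 / sqrt(11) = 0.43438748
u_B1 = 1.405 / sqrt(6) = 0.57358885
u_B2 = 0.958 / sqrt(3) = 0.55310156
uc = sqrt(0.43438748^2 + 0.57358885^2 + 0.55310156^2) = 0.90753401
U = k * uc = 2 * 0.90753401
U = 1.8151

1.8151


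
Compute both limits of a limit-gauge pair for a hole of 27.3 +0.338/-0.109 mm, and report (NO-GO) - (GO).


GO = nominal - lower_tol (smallest hole = maximum material condition)
GO = 27.3 - 0.109 = 27.191
NO-GO = nominal + upper_tol (largest hole = least material condition)
NO-GO = 27.3 + 0.338 = 27.638
spread = NO-GO - GO = 27.638 - 27.191 = 0.4470

0.4470


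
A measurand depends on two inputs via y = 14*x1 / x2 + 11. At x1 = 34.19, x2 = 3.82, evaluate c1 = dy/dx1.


y = 14*x1 / x2 + 11
dy/dx1 = 14/x2
Evaluate at x2 = 3.82: c1 = 14 / 3.82
c1 = 3.6649

3.6649


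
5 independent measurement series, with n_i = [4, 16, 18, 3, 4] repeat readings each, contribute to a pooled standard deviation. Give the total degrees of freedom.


nu = sum_i (n_i - 1)
nu = ((4 - 1) + (16 - 1) + (18 - 1) + (3 - 1) + (4 - 1))
nu = 3 + 15 + 17 + 2 + 3
nu = 40

40


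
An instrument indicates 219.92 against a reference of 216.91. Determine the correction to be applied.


Correction = standard - reading
= 216.91 - 219.92
= -3.0100

-3.0100


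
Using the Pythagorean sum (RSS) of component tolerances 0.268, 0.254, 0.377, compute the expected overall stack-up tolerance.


RSS = sqrt(0.268^2 + 0.254^2 + 0.377^2)
= sqrt(0.278469)
= 0.5277

0.5277


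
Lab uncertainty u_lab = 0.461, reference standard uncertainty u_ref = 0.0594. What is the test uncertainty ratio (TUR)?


TUR = u_lab / u_ref
= 0.461 / 0.0594
= 7.7609

7.7609


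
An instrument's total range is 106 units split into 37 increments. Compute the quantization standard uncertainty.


resolution = range / divisions
resolution = 106 / 37 = 2.8648649
u_res = resolution / (2*sqrt(3))
u_res = 2.8648649 / 3.4641016
u_res = 0.8270

0.8270


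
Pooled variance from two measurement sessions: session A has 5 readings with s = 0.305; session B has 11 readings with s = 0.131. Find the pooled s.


s_p = sqrt(((n1-1)*s1^2 + (n2-1)*s2^2) / (n1+n2-2))
numerator = (5-1)*0.305^2 + (11-1)*0.131^2 = 0.3721 + 0.17161 = 0.54371
denominator = 5 + 11 - 2 = 14
s_p^2 = 0.54371 / 14 = 0.038836429
s_p = sqrt(0.038836429) = 0.1971

0.1971


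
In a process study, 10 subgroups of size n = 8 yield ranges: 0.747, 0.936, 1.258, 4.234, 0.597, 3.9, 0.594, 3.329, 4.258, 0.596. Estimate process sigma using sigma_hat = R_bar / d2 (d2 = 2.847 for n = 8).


R_bar = (0.747 + 0.936 + 1.258 + 4.234 + 0.597 + 3.9 + 0.594 + 3.329 + 4.258 + 0.596) / 10
R_bar = 20.449 / 10 = 2.0449
sigma_hat = R_bar / d2 = 2.0449 / 2.847 = 0.7183

0.7183


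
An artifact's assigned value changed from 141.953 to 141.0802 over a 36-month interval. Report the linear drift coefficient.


rate = (v2 - v1) / months
= (141.0802 - 141.953) / 36
= -0.8728 / 36
= -0.0242

-0.0242


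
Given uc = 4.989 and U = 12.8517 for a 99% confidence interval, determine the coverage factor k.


k = U / uc
k = 12.8517 / 4.989
k = 2.576

2.576


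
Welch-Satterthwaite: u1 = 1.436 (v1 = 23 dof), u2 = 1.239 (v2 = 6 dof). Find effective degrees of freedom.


uc = sqrt(u1^2 + u2^2) = sqrt(1.436^2 + 1.239^2) = 1.8966331
v_eff = uc^4 / (u1^4/v1 + u2^4/v2)
= 1.8966331^4 / (1.436^4/23 + 1.239^4/6)
= 12.939971 / 0.57764608
v_eff = 22.4012

22.4012


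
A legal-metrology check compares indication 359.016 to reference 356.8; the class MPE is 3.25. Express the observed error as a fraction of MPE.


e = indication - reference = 359.016 - 356.8 = 2.2160
|e| = 2.2160
ratio = |e| / MPE = 2.2160 / 3.25
ratio = 0.6818

0.6818


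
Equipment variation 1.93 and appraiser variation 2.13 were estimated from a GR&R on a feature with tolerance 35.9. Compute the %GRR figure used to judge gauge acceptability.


GRR = sqrt(EV^2 + AV^2) = sqrt(1.93^2 + 2.13^2) = 2.8743347
%GRR = GRR / tol * 100 = 2.8743347 / 35.9 * 100
%GRR = 8.0065

8.0065


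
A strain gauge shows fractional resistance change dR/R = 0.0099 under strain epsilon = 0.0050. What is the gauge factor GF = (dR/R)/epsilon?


GF = (dR/R) / epsilon
= 0.0099 / 0.0050
= 1.9800

1.9800


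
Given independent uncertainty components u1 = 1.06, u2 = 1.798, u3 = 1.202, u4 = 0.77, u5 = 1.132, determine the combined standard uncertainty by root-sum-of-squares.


uc = sqrt(1.06^2 + 1.798^2 + 1.202^2 + 0.77^2 + 1.132^2)
uc = sqrt(7.675532)
uc = 2.7705

2.7705


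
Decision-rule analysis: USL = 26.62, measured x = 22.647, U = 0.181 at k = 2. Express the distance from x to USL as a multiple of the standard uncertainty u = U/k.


u = U / k = 0.181 / 2 = 0.0905
margin = |USL - x| = |26.62 - 22.647| = 3.973
z = margin / u = 3.973 / 0.0905
z = 43.9006

43.9006


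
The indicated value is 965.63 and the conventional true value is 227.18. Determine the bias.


Systematic error = measured - true
= 965.63 - 227.18
= 738.4500

738.4500


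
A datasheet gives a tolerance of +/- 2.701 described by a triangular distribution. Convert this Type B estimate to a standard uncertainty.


u_B = half_width / sqrt(6)
u_B = 2.701 / 2.4494897
u_B = 1.1027

1.1027


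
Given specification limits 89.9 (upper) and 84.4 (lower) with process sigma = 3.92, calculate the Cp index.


Cp = (USL - LSL) / (6 * sigma)
= (89.9 - 84.4) / (6 * 3.92)
= 5.5000 / 23.5200
= 0.2338

0.2338


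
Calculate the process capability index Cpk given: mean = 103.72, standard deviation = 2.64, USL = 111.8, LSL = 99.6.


Cpu = (USL - mean) / (3*sigma) = (111.8 - 103.72) / (3*2.64) = 1.0202
Cpl = (mean - LSL) / (3*sigma) = (103.72 - 99.6) / (3*2.64) = 0.5202
Cpk = min(Cpu, Cpl) = 0.5202

0.5202


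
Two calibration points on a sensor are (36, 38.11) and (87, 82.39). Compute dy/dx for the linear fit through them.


slope = (y2 - y1) / (x2 - x1)
= (82.39 - 38.11) / (87 - 36)
= 44.2800 / 51
= 0.8682

0.8682


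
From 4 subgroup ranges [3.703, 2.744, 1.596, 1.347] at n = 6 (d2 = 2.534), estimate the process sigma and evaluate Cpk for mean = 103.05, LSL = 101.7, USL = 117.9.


R_bar = (3.703 + 2.744 + 1.596 + 1.347) / 4 = 2.3475
sigma = R_bar / d2 = 2.3475 / 2.534 = 0.92640095
Cp = (USL - LSL)/(6*sigma) = (117.9 - 101.7)/(6*0.92640095) = 2.9145
Cpu = (117.9 - 103.05)/(3*0.92640095) = 5.3433
Cpl = (103.05 - 101.7)/(3*0.92640095) = 0.4858
Cpk = min(Cpu, Cpl) = 0.4858

0.4858


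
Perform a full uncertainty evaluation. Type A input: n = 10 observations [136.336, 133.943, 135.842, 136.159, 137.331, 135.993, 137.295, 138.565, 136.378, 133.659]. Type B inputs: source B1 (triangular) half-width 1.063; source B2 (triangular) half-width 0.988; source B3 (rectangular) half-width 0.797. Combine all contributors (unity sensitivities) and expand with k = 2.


mean = (136.336 + 133.943 + 135.842 + 136.159 + 137.331 + 135.993 + 137.295 + 138.565 + 136.378 + 133.659) / 10 = 136.1501
s = sqrt(sum((x - mean)^2)/(n-1)) = 1.4839929
u_A = s / sqrt(n) = 1.4839929 / sqrt(10) = 0.46927976
u_B1 = 1.063 / sqrt(6) = 0.43396793
u_B2 = 0.988 / sqrt(6) = 0.40334931
u_B3 = 0.797 / sqrt(3) = 0.46014816
uc = sqrt(0.46927976^2 + 0.43396793^2 + 0.40334931^2 + 0.46014816^2) = 0.88486081
U = k * uc = 2 * 0.88486081
U = 1.7697

1.7697


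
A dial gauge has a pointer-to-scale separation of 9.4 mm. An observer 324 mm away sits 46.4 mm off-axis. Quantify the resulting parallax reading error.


error = h * offset / d
= 9.4 * 46.4 / 324
= 1.3462

1.3462


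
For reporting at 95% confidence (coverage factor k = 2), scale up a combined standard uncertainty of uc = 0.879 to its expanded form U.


U = k * uc
U = 2 * 0.879
U = 1.7580

1.7580


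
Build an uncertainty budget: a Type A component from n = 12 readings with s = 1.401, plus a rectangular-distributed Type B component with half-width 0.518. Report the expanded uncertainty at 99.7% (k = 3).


u_A = s / sqrt(n) = 1.401 / sqrt(12) = 0.40443386
u_B = half_width / sqrt(3) = 0.518 / sqrt(3) = 0.29906744
uc = sqrt(u_A^2 + u_B^2) = sqrt(0.40443386^2 + 0.29906744^2) = 0.50299909
U = k * uc = 3 * 0.50299909
U = 1.5090

1.5090


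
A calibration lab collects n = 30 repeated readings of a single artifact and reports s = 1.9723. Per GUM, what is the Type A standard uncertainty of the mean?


u_A = s / sqrt(n)
u_A = 1.9723 / sqrt(30)
u_A = 1.9723 / 5.4772256
u_A = 0.3601

0.3601


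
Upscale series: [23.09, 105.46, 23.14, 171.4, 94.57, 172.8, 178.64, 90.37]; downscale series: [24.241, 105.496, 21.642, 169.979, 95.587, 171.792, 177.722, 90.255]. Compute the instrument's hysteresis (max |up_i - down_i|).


|23.09 - 24.241| = 1.1510
|105.46 - 105.496| = 0.0360
|23.14 - 21.642| = 1.4980
|171.4 - 169.979| = 1.4210
|94.57 - 95.587| = 1.0170
|172.8 - 171.792| = 1.0080
|178.64 - 177.722| = 0.9180
|90.37 - 90.255| = 0.1150
hysteresis = max(diffs) = 1.4980

1.4980


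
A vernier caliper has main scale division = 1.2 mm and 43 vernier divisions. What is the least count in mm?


LC = MSD / n_div
= 1.2 / 43
= 0.0279

0.0279


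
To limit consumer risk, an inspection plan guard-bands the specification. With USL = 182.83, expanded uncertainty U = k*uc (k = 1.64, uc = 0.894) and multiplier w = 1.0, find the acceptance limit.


U = k * uc = 1.64 * 0.894 = 1.46616
guard band g = w * U = 1.0 * 1.46616 = 1.46616
AL = USL - g = 182.83 - 1.46616
AL = 181.3638

181.3638


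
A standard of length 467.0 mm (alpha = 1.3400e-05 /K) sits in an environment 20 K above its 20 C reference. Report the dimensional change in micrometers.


dL = L * alpha * dT
= 467.0 * 1.3400e-05 * 20
= 0.1251560 mm
dL_um = 0.1251560 * 1000 = 125.1560 um

125.1560


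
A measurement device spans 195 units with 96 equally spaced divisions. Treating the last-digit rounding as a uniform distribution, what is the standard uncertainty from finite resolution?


resolution = range / divisions
resolution = 195 / 96 = 2.03125
u_res = resolution / (2*sqrt(3))
u_res = 2.03125 / 3.4641016
u_res = 0.5864

0.5864


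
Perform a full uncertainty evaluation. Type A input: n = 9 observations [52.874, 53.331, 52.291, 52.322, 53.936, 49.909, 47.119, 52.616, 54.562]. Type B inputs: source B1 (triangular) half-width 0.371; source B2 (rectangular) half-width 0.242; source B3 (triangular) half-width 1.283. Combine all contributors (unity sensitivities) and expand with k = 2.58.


mean = (52.874 + 53.331 + 52.291 + 52.322 + 53.936 + 49.909 + 47.119 + 52.616 + 54.562) / 9 = 52.10666667
s = sqrt(sum((x - mean)^2)/(n-1)) = 2.2778619
u_A = s / sqrt(n) = 2.2778619 / sqrt(9) = 0.7592873
u_B1 = 0.371 / sqrt(6) = 0.15146012
u_B2 = 0.242 / sqrt(3) = 0.13971877
u_B3 = 1.283 / sqrt(6) = 0.52378256
uc = sqrt(0.7592873^2 + 0.15146012^2 + 0.13971877^2 + 0.52378256^2) = 0.94515971
U = k * uc = 2.58 * 0.94515971
U = 2.4385

2.4385


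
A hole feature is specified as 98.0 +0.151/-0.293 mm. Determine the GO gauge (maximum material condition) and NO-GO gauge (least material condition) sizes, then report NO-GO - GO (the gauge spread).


GO = nominal - lower_tol (smallest hole = maximum material condition)
GO = 98.0 - 0.293 = 97.707
NO-GO = nominal + upper_tol (largest hole = least material condition)
NO-GO = 98.0 + 0.151 = 98.151
spread = NO-GO - GO = 98.151 - 97.707 = 0.4440

0.4440


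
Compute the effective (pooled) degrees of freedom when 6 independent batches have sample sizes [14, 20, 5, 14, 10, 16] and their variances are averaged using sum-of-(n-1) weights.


nu = sum_i (n_i - 1)
nu = ((14 - 1) + (20 - 1) + (5 - 1) + (14 - 1) + (10 - 1) + (16 - 1))
nu = 13 + 19 + 4 + 13 + 9 + 15
nu = 73

73


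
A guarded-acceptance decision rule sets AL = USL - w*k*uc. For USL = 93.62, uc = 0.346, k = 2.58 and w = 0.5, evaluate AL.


U = k * uc = 2.58 * 0.346 = 0.89268
guard band g = w * U = 0.5 * 0.89268 = 0.44634
AL = USL - g = 93.62 - 0.44634
AL = 93.1737

93.1737


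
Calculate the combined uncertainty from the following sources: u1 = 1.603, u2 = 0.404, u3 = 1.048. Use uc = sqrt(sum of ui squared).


uc = sqrt(1.603^2 + 0.404^2 + 1.048^2)
uc = sqrt(3.831129)
uc = 1.9573

1.9573


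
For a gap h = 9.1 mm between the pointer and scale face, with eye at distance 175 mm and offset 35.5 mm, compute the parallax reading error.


error = h * offset / d
= 9.1 * 35.5 / 175
= 1.8460

1.8460


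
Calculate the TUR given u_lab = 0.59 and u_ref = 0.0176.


TUR = u_lab / u_ref
= 0.59 / 0.0176
= 33.5227

33.5227


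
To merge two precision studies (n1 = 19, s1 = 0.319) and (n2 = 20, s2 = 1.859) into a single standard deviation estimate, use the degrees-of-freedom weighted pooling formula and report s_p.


s_p = sqrt(((n1-1)*s1^2 + (n2-1)*s2^2) / (n1+n2-2))
numerator = (19-1)*0.319^2 + (20-1)*1.859^2 = 1.831698 + 65.661739 = 67.493437
denominator = 19 + 20 - 2 = 37
s_p^2 = 67.493437 / 37 = 1.8241469
s_p = sqrt(1.8241469) = 1.3506

1.3506


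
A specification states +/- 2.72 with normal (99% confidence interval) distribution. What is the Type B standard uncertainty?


u_B = half_width / 2.576
u_B = 2.72 / 2.576
u_B = 1.0559

1.0559


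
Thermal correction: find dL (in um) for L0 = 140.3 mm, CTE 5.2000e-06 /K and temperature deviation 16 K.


dL = L * alpha * dT
= 140.3 * 5.2000e-06 * 16
= 0.0116730 mm
dL_um = 0.0116730 * 1000 = 11.6730 um

11.6730


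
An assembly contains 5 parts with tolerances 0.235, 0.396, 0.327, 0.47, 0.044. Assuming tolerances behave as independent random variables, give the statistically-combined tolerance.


RSS = sqrt(0.235^2 + 0.396^2 + 0.327^2 + 0.47^2 + 0.044^2)
= sqrt(0.541806)
= 0.7361

0.7361


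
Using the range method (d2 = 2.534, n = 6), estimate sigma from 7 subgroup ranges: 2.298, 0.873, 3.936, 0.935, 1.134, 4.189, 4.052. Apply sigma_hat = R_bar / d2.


R_bar = (2.298 + 0.873 + 3.936 + 0.935 + 1.134 + 4.189 + 4.052) / 7
R_bar = 17.417 / 7 = 2.4881429
sigma_hat = R_bar / d2 = 2.4881429 / 2.534 = 0.9819

0.9819


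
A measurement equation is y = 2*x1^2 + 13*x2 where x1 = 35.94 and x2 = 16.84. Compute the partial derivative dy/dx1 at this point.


y = 2*x1^2 + 13*x2
dy/dx1 = 2*2*x1
Evaluate at x1 = 35.94: c1 = 4 * 35.94
c1 = 143.7600

143.7600


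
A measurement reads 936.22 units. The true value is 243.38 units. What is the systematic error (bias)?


Systematic error = measured - true
= 936.22 - 243.38
= 692.8400

692.8400


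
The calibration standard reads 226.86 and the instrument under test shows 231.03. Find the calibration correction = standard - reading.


Correction = standard - reading
= 226.86 - 231.03
= -4.1700

-4.1700


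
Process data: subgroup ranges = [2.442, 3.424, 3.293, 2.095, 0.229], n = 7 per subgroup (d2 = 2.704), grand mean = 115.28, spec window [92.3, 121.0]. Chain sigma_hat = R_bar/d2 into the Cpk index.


R_bar = (2.442 + 3.424 + 3.293 + 2.095 + 0.229) / 5 = 2.2966
sigma = R_bar / d2 = 2.2966 / 2.704 = 0.84933432
Cp = (USL - LSL)/(6*sigma) = (121.0 - 92.3)/(6*0.84933432) = 5.6319
Cpu = (121.0 - 115.28)/(3*0.84933432) = 2.2449
Cpl = (115.28 - 92.3)/(3*0.84933432) = 9.0188
Cpk = min(Cpu, Cpl) = 2.2449

2.2449


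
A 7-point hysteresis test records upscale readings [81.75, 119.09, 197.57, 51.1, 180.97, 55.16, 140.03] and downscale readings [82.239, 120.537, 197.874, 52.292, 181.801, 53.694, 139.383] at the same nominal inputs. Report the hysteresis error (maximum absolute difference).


|81.75 - 82.239| = 0.4890
|119.09 - 120.537| = 1.4470
|197.57 - 197.874| = 0.3040
|51.1 - 52.292| = 1.1920
|180.97 - 181.801| = 0.8310
|55.16 - 53.694| = 1.4660
|140.03 - 139.383| = 0.6470
hysteresis = max(diffs) = 1.4660

1.4660


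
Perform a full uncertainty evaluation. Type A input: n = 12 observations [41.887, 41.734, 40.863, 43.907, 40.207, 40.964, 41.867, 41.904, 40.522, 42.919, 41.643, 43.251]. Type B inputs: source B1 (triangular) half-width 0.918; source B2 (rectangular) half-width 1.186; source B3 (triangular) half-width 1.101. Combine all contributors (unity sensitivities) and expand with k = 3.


mean = (41.887 + 41.734 + 40.863 + 43.907 + 40.207 + 40.964 + 41.867 + 41.904 + 40.522 + 42.919 + 41.643 + 43.251) / 12 = 41.80566667
s = sqrt(sum((x - mean)^2)/(n-1)) = 1.1117677
u_A = s / sqrt(n) = 1.1117677 / sqrt(12) = 0.32093969
u_B1 = 0.918 / sqrt(6) = 0.37477193
u_B2 = 1.186 / sqrt(3) = 0.68473742
u_B3 = 1.101 / sqrt(6) = 0.44948137
uc = sqrt(0.32093969^2 + 0.37477193^2 + 0.68473742^2 + 0.44948137^2) = 0.95621918
U = k * uc = 3 * 0.95621918
U = 2.8687

2.8687
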